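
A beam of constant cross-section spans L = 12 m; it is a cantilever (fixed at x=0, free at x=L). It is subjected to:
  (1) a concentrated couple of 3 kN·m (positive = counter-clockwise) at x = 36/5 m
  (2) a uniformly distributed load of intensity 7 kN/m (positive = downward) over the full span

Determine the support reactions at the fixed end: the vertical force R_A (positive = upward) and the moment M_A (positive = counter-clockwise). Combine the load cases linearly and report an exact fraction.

Load 1 — applied couple M₀=3 kN·m at a=36/5 m (b=L-a=24/5):
  R_A = 0 kN
  M_A = -M₀ = -3 kN·m
Load 2 — uniform load w=7 kN/m over full span:
  R_A = wL = 7·12 = 84 kN
  M_A = wL²/2 = 7·12²/2 = 504 kN·m
Superposition: R_A = 84 kN, M_A = 501 kN·m

R_A = 84 kN, M_A = 501 kN·m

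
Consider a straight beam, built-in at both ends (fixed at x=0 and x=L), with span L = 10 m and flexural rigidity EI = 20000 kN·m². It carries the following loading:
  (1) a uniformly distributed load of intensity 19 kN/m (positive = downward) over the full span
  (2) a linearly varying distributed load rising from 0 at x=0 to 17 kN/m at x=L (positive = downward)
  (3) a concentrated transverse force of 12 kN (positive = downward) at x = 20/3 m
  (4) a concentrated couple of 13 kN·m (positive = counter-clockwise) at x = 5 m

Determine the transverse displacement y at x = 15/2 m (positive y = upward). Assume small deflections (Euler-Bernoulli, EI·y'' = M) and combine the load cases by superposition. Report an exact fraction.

y(15/2) = -244747/11059200 m

Load 1 — uniform load w=19 kN/m over full span:
  y_1 = -wx²(L-x)²/(24EI) = -19·(15/2)²·(10-(15/2))²/(24·20000) = -57/4096 m
Load 2 — triangular load w₀=17 kN/m (0→w₀ over full span):
  y_2 = -w₀x²(L-x)²(x+2L)/(120LEI) = -17·(15/2)²·(10-(15/2))²·((15/2)+2·10)/(120·10·20000) = -561/81920 m
Load 3 — point force P=12 kN at a=20/3 m (b=L-a=10/3):
  y_3 = -Pa²(L-x)²(3bL-(3b+a)(L-x))/(6L³EI)  [x>a] = -12·(20/3)²·(10-(15/2))²·(3·(10/3)·10-(3·(10/3)+(20/3))·(10-(15/2)))/(6·10³·20000) = -7/4320 m
Load 4 — applied couple M₀=13 kN·m at a=5 m (b=L-a=5):
  y_4 = (R_Ax³/6 - M_Ax²/2 - M₀(x-a)²/2)/EI  [x>a] with R_A=39/20, M_A=13/4 = ((39/20)·(15/2)³/6 - (13/4)·(15/2)²/2 - 13·((15/2)-5)²/2)/20000 = 13/51200 m
Superposition: y = Σ y_i = -244747/11059200 m ≈ -0.022131 m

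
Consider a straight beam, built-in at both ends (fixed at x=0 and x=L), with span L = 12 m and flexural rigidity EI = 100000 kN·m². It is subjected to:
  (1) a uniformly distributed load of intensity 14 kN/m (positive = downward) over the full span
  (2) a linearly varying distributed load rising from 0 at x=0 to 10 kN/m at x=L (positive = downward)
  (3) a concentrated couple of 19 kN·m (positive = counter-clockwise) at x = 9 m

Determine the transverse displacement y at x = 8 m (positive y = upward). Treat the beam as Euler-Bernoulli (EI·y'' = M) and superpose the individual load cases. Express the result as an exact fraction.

y(8) = -3883/450000 m

Load 1 — uniform load w=14 kN/m over full span:
  y_1 = -wx²(L-x)²/(24EI) = -14·8²·(12-8)²/(24·100000) = -56/9375 m
Load 2 — triangular load w₀=10 kN/m (0→w₀ over full span):
  y_2 = -w₀x²(L-x)²(x+2L)/(120LEI) = -10·8²·(12-8)²·(8+2·12)/(120·12·100000) = -64/28125 m
Load 3 — applied couple M₀=19 kN·m at a=9 m (b=L-a=3):
  y_3 = (R_Ax³/6 - M_Ax²/2)/EI  [x≤a] with R_A=57/32, M_A=95/16 = ((57/32)·8³/6 - (95/16)·8²/2)/100000 = -19/50000 m
Superposition: y = Σ y_i = -3883/450000 m ≈ -0.008629 m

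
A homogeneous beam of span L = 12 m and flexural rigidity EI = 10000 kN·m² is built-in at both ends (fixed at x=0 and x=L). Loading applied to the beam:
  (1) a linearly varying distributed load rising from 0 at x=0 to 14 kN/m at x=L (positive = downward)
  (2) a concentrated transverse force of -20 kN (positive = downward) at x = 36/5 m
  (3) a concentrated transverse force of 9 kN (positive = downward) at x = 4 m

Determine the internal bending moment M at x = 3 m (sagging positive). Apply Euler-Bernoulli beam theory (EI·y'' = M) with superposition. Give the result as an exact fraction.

M(3) = 907/100 kN·m

Load 1 — triangular load w₀=14 kN/m (0→w₀ over full span):
  M_1 = 3w₀Lx/20 - w₀L²/30 - w₀x³/(6L) = 3·14·12·3/20 - 14·12²/30 - 14·3³/(6·12) = 63/20 kN·m
Load 2 — point force P=-20 kN at a=36/5 m (b=L-a=24/5):
  M_2 = Pb²(3a+b)x/L³ - Pab²/L²  [x≤a] = (-20)·(24/5)²·(3·(36/5)+(24/5))·3/12³ - (-20)·(36/5)·(24/5)²/12² = 48/25 kN·m
Load 3 — point force P=9 kN at a=4 m (b=L-a=8):
  M_3 = Pb²(3a+b)x/L³ - Pab²/L²  [x≤a] = 9·8²·(3·4+8)·3/12³ - 9·4·8²/12² = 4 kN·m
Superposition: M = Σ M_i = 907/100 kN·m ≈ 9.070000 kN·m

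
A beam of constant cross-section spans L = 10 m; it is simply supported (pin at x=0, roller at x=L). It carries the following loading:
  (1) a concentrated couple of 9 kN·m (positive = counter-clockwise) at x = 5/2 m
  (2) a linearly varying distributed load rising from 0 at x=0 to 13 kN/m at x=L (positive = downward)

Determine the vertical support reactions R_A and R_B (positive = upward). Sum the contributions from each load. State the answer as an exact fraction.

Load 1 — applied couple M₀=9 kN·m at a=5/2 m (b=L-a=15/2):
  R_A = M₀/L = 9/10 kN
  R_B = -M₀/L = -9/10 kN
Load 2 — triangular load w₀=13 kN/m (0→w₀ over full span):
  R_A = w₀L/6 = 13·10/6 = 65/3 kN
  R_B = w₀L/3 = 13·10/3 = 130/3 kN
Superposition: R_A = 677/30 kN, R_B = 1273/30 kN

R_A = 677/30 kN, R_B = 1273/30 kN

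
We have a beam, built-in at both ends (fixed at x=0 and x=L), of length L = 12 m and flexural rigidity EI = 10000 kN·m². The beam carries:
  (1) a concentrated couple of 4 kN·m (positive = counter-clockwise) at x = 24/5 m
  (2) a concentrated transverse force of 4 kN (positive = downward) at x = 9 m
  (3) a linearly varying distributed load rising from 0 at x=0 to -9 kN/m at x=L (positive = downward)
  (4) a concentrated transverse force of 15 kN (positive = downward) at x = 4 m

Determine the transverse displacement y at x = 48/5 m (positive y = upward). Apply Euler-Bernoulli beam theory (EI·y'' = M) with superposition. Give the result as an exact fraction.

y(48/5) = 569947/78125000 m

Load 1 — applied couple M₀=4 kN·m at a=24/5 m (b=L-a=36/5):
  y_1 = (R_Ax³/6 - M_Ax²/2 - M₀(x-a)²/2)/EI  [x>a] with R_A=12/25, M_A=12/25 = ((12/25)·(48/5)³/6 - (12/25)·(48/5)²/2 - 4·((48/5)-(24/5))²/2)/10000 = 504/1953125 m
Load 2 — point force P=4 kN at a=9 m (b=L-a=3):
  y_2 = -Pa²(L-x)²(3bL-(3b+a)(L-x))/(6L³EI)  [x>a] = -4·9²·(12-(48/5))²·(3·3·12-(3·3+9)·(12-(48/5)))/(6·12³·10000) = -729/625000 m
Load 3 — triangular load w₀=-9 kN/m (0→w₀ over full span):
  y_3 = -w₀x²(L-x)²(x+2L)/(120LEI) = -(-9)·(48/5)²·(12-(48/5))²·((48/5)+2·12)/(120·12·10000) = 108864/9765625 m
Load 4 — point force P=15 kN at a=4 m (b=L-a=8):
  y_4 = -Pa²(L-x)²(3bL-(3b+a)(L-x))/(6L³EI)  [x>a] = -15·4²·(12-(48/5))²·(3·8·12-(3·8+4)·(12-(48/5)))/(6·12³·10000) = -46/15625 m
Superposition: y = Σ y_i = 569947/78125000 m ≈ 0.007295 m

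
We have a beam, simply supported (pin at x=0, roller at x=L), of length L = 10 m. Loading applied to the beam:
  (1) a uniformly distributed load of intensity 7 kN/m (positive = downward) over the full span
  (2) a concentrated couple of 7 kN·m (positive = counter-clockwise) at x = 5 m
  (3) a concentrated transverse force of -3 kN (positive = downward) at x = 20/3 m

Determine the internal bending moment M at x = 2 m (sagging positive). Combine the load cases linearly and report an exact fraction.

M(2) = 277/5 kN·m

Load 1 — uniform load w=7 kN/m over full span:
  M_1 = wx(L-x)/2 = 7·2·(10-2)/2 = 56 kN·m
Load 2 — applied couple M₀=7 kN·m at a=5 m (b=L-a=5):
  M_2 = M₀x/L  [x≤a] = 7·2/10 = 7/5 kN·m
Load 3 — point force P=-3 kN at a=20/3 m (b=L-a=10/3):
  M_3 = Pbx/L  [x≤a] = (-3)·(10/3)·2/10 = -2 kN·m
Superposition: M = Σ M_i = 277/5 kN·m ≈ 55.400000 kN·m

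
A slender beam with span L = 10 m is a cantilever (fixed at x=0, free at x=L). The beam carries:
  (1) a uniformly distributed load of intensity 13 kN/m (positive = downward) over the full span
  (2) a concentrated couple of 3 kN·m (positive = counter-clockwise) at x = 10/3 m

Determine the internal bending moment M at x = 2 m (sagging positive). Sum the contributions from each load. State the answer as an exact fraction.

Load 1 — uniform load w=13 kN/m over full span:
  M_1 = -w(L-x)²/2 = -13·(10-2)²/2 = -416 kN·m
Load 2 — applied couple M₀=3 kN·m at a=10/3 m (b=L-a=20/3):
  M_2 = M₀  [x≤a] = 3 = 3 kN·m
Superposition: M = Σ M_i = -413 kN·m ≈ -413.000000 kN·m

M(2) = -413 kN·m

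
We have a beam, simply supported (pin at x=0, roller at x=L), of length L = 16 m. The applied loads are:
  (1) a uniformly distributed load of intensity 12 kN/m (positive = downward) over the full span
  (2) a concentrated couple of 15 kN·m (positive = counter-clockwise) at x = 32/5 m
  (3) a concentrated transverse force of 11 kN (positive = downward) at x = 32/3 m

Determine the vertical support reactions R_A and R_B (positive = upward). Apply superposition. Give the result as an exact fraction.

Load 1 — uniform load w=12 kN/m over full span:
  R_A = wL/2 = 12·16/2 = 96 kN
  R_B = wL/2 = 12·16/2 = 96 kN
Load 2 — applied couple M₀=15 kN·m at a=32/5 m (b=L-a=48/5):
  R_A = M₀/L = 15/16 kN
  R_B = -M₀/L = -15/16 kN
Load 3 — point force P=11 kN at a=32/3 m (b=L-a=16/3):
  R_A = Pb/L = 11·(16/3)/16 = 11/3 kN
  R_B = Pa/L = 11·(32/3)/16 = 22/3 kN
Superposition: R_A = 4829/48 kN, R_B = 4915/48 kN

R_A = 4829/48 kN, R_B = 4915/48 kN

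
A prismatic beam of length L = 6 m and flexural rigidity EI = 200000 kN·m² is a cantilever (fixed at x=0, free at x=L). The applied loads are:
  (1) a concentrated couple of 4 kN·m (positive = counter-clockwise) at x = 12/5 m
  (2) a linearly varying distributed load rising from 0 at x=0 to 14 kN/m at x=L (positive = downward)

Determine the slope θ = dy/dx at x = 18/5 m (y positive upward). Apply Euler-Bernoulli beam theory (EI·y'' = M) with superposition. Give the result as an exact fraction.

Load 1 — applied couple M₀=4 kN·m at a=12/5 m (b=L-a=18/5):
  θ_1 = M₀a/EI  [x>a] = 4·(12/5)/200000 = 3/62500 rad
Load 2 — triangular load w₀=14 kN/m (0→w₀ over full span):
  θ_2 = (w₀Lx²/4-w₀L²x/3-w₀x⁴/(24L))/EI = (14·6·(18/5)²/4-14·6²·(18/5)/3-14·(18/5)⁴/(24·6))/200000 = -109053/62500000 rad
Superposition: θ = Σ θ_i = -106053/62500000 rad ≈ -0.001697 rad

θ(18/5) = -106053/62500000 rad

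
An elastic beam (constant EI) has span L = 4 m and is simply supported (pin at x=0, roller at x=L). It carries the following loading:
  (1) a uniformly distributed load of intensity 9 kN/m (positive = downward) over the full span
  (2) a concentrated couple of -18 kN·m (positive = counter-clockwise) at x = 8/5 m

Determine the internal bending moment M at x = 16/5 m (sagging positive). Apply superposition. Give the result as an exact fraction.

M(16/5) = 378/25 kN·m

Load 1 — uniform load w=9 kN/m over full span:
  M_1 = wx(L-x)/2 = 9·(16/5)·(4-(16/5))/2 = 288/25 kN·m
Load 2 — applied couple M₀=-18 kN·m at a=8/5 m (b=L-a=12/5):
  M_2 = M₀x/L - M₀  [x>a] = (-18)·(16/5)/4 - (-18) = 18/5 kN·m
Superposition: M = Σ M_i = 378/25 kN·m ≈ 15.120000 kN·m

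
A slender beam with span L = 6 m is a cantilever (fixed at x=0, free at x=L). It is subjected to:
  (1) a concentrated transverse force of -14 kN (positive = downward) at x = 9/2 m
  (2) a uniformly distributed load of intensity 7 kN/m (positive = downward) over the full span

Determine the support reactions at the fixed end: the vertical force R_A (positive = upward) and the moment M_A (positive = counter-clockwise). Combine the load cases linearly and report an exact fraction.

Load 1 — point force P=-14 kN at a=9/2 m (b=L-a=3/2):
  R_A = P = (-14) = -14 kN
  M_A = Pa = (-14)·(9/2) = -63 kN·m
Load 2 — uniform load w=7 kN/m over full span:
  R_A = wL = 7·6 = 42 kN
  M_A = wL²/2 = 7·6²/2 = 126 kN·m
Superposition: R_A = 28 kN, M_A = 63 kN·m

R_A = 28 kN, M_A = 63 kN·m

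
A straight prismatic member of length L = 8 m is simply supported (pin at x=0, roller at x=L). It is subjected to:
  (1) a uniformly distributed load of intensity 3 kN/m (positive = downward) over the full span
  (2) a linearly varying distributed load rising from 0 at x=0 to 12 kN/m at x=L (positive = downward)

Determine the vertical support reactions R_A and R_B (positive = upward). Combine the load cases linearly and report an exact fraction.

Load 1 — uniform load w=3 kN/m over full span:
  R_A = wL/2 = 3·8/2 = 12 kN
  R_B = wL/2 = 3·8/2 = 12 kN
Load 2 — triangular load w₀=12 kN/m (0→w₀ over full span):
  R_A = w₀L/6 = 12·8/6 = 16 kN
  R_B = w₀L/3 = 12·8/3 = 32 kN
Superposition: R_A = 28 kN, R_B = 44 kN

R_A = 28 kN, R_B = 44 kN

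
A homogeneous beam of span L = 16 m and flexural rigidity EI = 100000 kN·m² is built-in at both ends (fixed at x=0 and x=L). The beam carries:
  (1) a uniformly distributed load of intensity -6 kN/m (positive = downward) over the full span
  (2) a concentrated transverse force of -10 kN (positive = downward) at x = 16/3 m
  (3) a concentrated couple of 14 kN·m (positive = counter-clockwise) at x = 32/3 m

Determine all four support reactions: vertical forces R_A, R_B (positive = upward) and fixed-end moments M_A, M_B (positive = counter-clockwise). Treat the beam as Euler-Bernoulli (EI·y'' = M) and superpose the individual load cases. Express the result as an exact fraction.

Load 1 — uniform load w=-6 kN/m over full span:
  R_A = wL/2 = (-6)·16/2 = -48 kN
  M_A = wL²/12 = (-6)·16²/12 = -128 kN·m
  R_B = wL/2 = (-6)·16/2 = -48 kN
  M_B = -wL²/12 = -(-6)·16²/12 = 128 kN·m
Load 2 — point force P=-10 kN at a=16/3 m (b=L-a=32/3):
  R_A = Pb²(3a+b)/L³ = (-10)·(32/3)²·(3·(16/3)+(32/3))/16³ = -200/27 kN
  M_A = Pab²/L² = (-10)·(16/3)·(32/3)²/16² = -640/27 kN·m
  R_B = Pa²(a+3b)/L³ = (-10)·(16/3)²·((16/3)+3·(32/3))/16³ = -70/27 kN
  M_B = -Pa²b/L² = -(-10)·(16/3)²·(32/3)/16² = 320/27 kN·m
Load 3 — applied couple M₀=14 kN·m at a=32/3 m (b=L-a=16/3):
  R_A = 6M₀ab/L³ = 6·14·(32/3)·(16/3)/16³ = 7/6 kN
  M_A = M₀b(2a-b)/L² = 14·(16/3)·(2·(32/3)-(16/3))/16² = 14/3 kN·m
  R_B = -6M₀ab/L³ = -6·14·(32/3)·(16/3)/16³ = -7/6 kN
  M_B = M₀a(2b-a)/L² = 14·(32/3)·(2·(16/3)-(32/3))/16² = 0 kN·m
Superposition: R_A = -2929/54 kN, M_A = -3970/27 kN·m, R_B = -2795/54 kN, M_B = 3776/27 kN·m

R_A = -2929/54 kN, M_A = -3970/27 kN·m, R_B = -2795/54 kN, M_B = 3776/27 kN·m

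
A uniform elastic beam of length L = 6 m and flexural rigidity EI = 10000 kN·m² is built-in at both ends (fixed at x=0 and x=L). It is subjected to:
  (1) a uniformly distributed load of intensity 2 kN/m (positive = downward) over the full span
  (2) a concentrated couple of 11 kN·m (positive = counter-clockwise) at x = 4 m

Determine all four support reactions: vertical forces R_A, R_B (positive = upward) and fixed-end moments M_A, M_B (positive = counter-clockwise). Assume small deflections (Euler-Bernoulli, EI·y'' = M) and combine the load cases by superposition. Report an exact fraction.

R_A = 76/9 kN, M_A = 29/3 kN·m, R_B = 32/9 kN, M_B = -6 kN·m

Load 1 — uniform load w=2 kN/m over full span:
  R_A = wL/2 = 2·6/2 = 6 kN
  M_A = wL²/12 = 2·6²/12 = 6 kN·m
  R_B = wL/2 = 2·6/2 = 6 kN
  M_B = -wL²/12 = -2·6²/12 = -6 kN·m
Load 2 — applied couple M₀=11 kN·m at a=4 m (b=L-a=2):
  R_A = 6M₀ab/L³ = 6·11·4·2/6³ = 22/9 kN
  M_A = M₀b(2a-b)/L² = 11·2·(2·4-2)/6² = 11/3 kN·m
  R_B = -6M₀ab/L³ = -6·11·4·2/6³ = -22/9 kN
  M_B = M₀a(2b-a)/L² = 11·4·(2·2-4)/6² = 0 kN·m
Superposition: R_A = 76/9 kN, M_A = 29/3 kN·m, R_B = 32/9 kN, M_B = -6 kN·m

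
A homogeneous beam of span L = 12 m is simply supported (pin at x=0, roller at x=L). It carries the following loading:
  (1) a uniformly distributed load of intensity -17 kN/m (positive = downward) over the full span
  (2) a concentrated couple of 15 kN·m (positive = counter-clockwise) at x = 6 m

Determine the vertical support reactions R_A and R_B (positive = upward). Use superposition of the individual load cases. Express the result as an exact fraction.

Load 1 — uniform load w=-17 kN/m over full span:
  R_A = wL/2 = (-17)·12/2 = -102 kN
  R_B = wL/2 = (-17)·12/2 = -102 kN
Load 2 — applied couple M₀=15 kN·m at a=6 m (b=L-a=6):
  R_A = M₀/L = 15/12 = 5/4 kN
  R_B = -M₀/L = -15/12 = -5/4 kN
Superposition: R_A = -403/4 kN, R_B = -413/4 kN

R_A = -403/4 kN, R_B = -413/4 kN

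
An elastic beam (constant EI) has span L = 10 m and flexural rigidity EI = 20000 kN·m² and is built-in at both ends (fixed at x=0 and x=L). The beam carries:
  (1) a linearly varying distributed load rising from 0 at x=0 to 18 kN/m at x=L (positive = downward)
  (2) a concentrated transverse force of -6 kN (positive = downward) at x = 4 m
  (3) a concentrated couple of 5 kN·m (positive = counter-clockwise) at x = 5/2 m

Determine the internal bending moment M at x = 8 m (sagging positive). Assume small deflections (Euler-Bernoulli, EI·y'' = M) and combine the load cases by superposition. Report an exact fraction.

M(8) = 8747/2000 kN·m

Load 1 — triangular load w₀=18 kN/m (0→w₀ over full span):
  M_1 = 3w₀Lx/20 - w₀L²/30 - w₀x³/(6L) = 3·18·10·8/20 - 18·10²/30 - 18·8³/(6·10) = 12/5 kN·m
Load 2 — point force P=-6 kN at a=4 m (b=L-a=6):
  M_2 = Pa²(a+3b)(L-x)/L³ - Pa²b/L²  [x>a] = (-6)·4²·(4+3·6)·(10-8)/10³ - (-6)·4²·6/10² = 192/125 kN·m
Load 3 — applied couple M₀=5 kN·m at a=5/2 m (b=L-a=15/2):
  M_3 = R_Ax - M_A - M₀  [x>a] with R_A=9/16, M_A=-15/16 = (9/16)·8 - (-15/16) - 5 = 7/16 kN·m
Superposition: M = Σ M_i = 8747/2000 kN·m ≈ 4.373500 kN·m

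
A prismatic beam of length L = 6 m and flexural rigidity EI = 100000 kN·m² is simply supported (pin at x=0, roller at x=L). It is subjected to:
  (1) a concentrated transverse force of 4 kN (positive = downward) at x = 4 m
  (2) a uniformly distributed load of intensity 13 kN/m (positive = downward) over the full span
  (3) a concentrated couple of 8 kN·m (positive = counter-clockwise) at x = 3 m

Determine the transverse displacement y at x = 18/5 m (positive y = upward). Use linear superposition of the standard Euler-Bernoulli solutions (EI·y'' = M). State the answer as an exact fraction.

Load 1 — point force P=4 kN at a=4 m (b=L-a=2):
  y_1 = -Pbx(L²-b²-x²)/(6LEI)  [x≤a] = -4·2·(18/5)·(6²-2²-(18/5)²)/(6·6·100000) = -119/781250 m
Load 2 — uniform load w=13 kN/m over full span:
  y_2 = -wx(L³-2Lx²+x³)/(24EI) = -13·(18/5)·(6³-2·6·(18/5)²+(18/5)³)/(24·100000) = -32643/15625000 m
Load 3 — applied couple M₀=8 kN·m at a=3 m (b=L-a=3):
  y_3 = (M₀x³/(6L)-M₀(x-a)²/2+C₁x)/EI  [x>a] with C₁=M₀(3b²-L²)/(6L)=-2 = (8·(18/5)³/(6·6)-8·((18/5)-3)²/2+(-2)·(18/5))/100000 = 27/1562500 m
Superposition: y = Σ y_i = -34753/15625000 m ≈ -0.002224 m

y(18/5) = -34753/15625000 m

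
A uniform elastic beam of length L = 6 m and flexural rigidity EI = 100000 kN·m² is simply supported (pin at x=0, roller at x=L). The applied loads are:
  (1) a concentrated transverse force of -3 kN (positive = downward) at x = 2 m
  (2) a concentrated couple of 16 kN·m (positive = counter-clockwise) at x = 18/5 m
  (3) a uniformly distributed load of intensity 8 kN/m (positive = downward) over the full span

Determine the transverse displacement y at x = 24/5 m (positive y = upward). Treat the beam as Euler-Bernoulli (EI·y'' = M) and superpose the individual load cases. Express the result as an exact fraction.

y(24/5) = -11933/15625000 m

Load 1 — point force P=-3 kN at a=2 m (b=L-a=4):
  y_1 = -Pa(L-x)(2Lx-a²-x²)/(6LEI)  [x>a] = -(-3)·2·(6-(24/5))·(2·6·(24/5)-2²-(24/5)²)/(6·6·100000) = 191/3125000 m
Load 2 — applied couple M₀=16 kN·m at a=18/5 m (b=L-a=12/5):
  y_2 = (M₀x³/(6L)-M₀(x-a)²/2+C₁x)/EI  [x>a] with C₁=M₀(3b²-L²)/(6L)=-208/25 = (16·(24/5)³/(6·6)-16·((24/5)-(18/5))²/2+(-208/25)·(24/5))/100000 = -9/390625 m
Load 3 — uniform load w=8 kN/m over full span:
  y_3 = -wx(L³-2Lx²+x³)/(24EI) = -8·(24/5)·(6³-2·6·(24/5)²+(24/5)³)/(24·100000) = -1566/1953125 m
Superposition: y = Σ y_i = -11933/15625000 m ≈ -0.000764 m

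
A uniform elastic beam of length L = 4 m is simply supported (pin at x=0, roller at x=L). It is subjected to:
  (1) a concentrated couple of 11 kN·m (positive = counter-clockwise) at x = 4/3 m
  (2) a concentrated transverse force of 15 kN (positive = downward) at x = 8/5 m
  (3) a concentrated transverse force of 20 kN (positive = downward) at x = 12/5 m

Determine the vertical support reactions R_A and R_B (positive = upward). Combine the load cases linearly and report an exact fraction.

R_A = 79/4 kN, R_B = 61/4 kN

Load 1 — applied couple M₀=11 kN·m at a=4/3 m (b=L-a=8/3):
  R_A = M₀/L = 11/4 kN
  R_B = -M₀/L = -11/4 kN
Load 2 — point force P=15 kN at a=8/5 m (b=L-a=12/5):
  R_A = Pb/L = 15·(12/5)/4 = 9 kN
  R_B = Pa/L = 15·(8/5)/4 = 6 kN
Load 3 — point force P=20 kN at a=12/5 m (b=L-a=8/5):
  R_A = Pb/L = 20·(8/5)/4 = 8 kN
  R_B = Pa/L = 20·(12/5)/4 = 12 kN
Superposition: R_A = 79/4 kN, R_B = 61/4 kN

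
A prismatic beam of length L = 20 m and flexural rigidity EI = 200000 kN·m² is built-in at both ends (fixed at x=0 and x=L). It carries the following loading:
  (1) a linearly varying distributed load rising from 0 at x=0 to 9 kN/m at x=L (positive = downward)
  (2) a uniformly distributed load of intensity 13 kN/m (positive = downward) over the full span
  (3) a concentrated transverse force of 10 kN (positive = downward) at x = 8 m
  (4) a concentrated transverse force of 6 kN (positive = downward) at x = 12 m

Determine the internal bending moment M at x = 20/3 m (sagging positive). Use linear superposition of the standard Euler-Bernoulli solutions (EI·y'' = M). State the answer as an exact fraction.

Load 1 — triangular load w₀=9 kN/m (0→w₀ over full span):
  M_1 = 3w₀Lx/20 - w₀L²/30 - w₀x³/(6L) = 3·9·20·(20/3)/20 - 9·20²/30 - 9·(20/3)³/(6·20) = 340/9 kN·m
Load 2 — uniform load w=13 kN/m over full span:
  M_2 = wLx/2 - wL²/12 - wx²/2 = 13·20·(20/3)/2 - 13·20²/12 - 13·(20/3)²/2 = 1300/9 kN·m
Load 3 — point force P=10 kN at a=8 m (b=L-a=12):
  M_3 = Pb²(3a+b)x/L³ - Pab²/L²  [x≤a] = 10·12²·(3·8+12)·(20/3)/20³ - 10·8·12²/20² = 72/5 kN·m
Load 4 — point force P=6 kN at a=12 m (b=L-a=8):
  M_4 = Pb²(3a+b)x/L³ - Pab²/L²  [x≤a] = 6·8²·(3·12+8)·(20/3)/20³ - 6·12·8²/20² = 64/25 kN·m
Superposition: M = Σ M_i = 44816/225 kN·m ≈ 199.182222 kN·m

M(20/3) = 44816/225 kN·m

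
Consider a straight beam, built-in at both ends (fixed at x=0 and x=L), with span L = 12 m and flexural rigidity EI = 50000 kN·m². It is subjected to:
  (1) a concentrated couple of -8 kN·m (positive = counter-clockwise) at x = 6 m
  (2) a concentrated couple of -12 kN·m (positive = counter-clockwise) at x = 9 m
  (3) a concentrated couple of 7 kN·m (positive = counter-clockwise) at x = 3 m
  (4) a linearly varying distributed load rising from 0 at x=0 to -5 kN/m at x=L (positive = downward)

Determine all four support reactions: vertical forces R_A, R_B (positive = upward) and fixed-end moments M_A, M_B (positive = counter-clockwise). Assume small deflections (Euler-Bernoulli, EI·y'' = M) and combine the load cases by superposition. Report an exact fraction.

R_A = -335/32 kN, M_A = -497/16 kN·m, R_B = -625/32 kN, M_B = 615/16 kN·m

Load 1 — applied couple M₀=-8 kN·m at a=6 m (b=L-a=6):
  R_A = 6M₀ab/L³ = 6·(-8)·6·6/12³ = -1 kN
  M_A = M₀b(2a-b)/L² = (-8)·6·(2·6-6)/12² = -2 kN·m
  R_B = -6M₀ab/L³ = -6·(-8)·6·6/12³ = 1 kN
  M_B = M₀a(2b-a)/L² = (-8)·6·(2·6-6)/12² = -2 kN·m
Load 2 — applied couple M₀=-12 kN·m at a=9 m (b=L-a=3):
  R_A = 6M₀ab/L³ = 6·(-12)·9·3/12³ = -9/8 kN
  M_A = M₀b(2a-b)/L² = (-12)·3·(2·9-3)/12² = -15/4 kN·m
  R_B = -6M₀ab/L³ = -6·(-12)·9·3/12³ = 9/8 kN
  M_B = M₀a(2b-a)/L² = (-12)·9·(2·3-9)/12² = 9/4 kN·m
Load 3 — applied couple M₀=7 kN·m at a=3 m (b=L-a=9):
  R_A = 6M₀ab/L³ = 6·7·3·9/12³ = 21/32 kN
  M_A = M₀b(2a-b)/L² = 7·9·(2·3-9)/12² = -21/16 kN·m
  R_B = -6M₀ab/L³ = -6·7·3·9/12³ = -21/32 kN
  M_B = M₀a(2b-a)/L² = 7·3·(2·9-3)/12² = 35/16 kN·m
Load 4 — triangular load w₀=-5 kN/m (0→w₀ over full span):
  R_A = 3w₀L/20 = 3·(-5)·12/20 = -9 kN
  M_A = w₀L²/30 = (-5)·12²/30 = -24 kN·m
  R_B = 7w₀L/20 = 7·(-5)·12/20 = -21 kN
  M_B = -w₀L²/20 = -(-5)·12²/20 = 36 kN·m
Superposition: R_A = -335/32 kN, M_A = -497/16 kN·m, R_B = -625/32 kN, M_B = 615/16 kN·m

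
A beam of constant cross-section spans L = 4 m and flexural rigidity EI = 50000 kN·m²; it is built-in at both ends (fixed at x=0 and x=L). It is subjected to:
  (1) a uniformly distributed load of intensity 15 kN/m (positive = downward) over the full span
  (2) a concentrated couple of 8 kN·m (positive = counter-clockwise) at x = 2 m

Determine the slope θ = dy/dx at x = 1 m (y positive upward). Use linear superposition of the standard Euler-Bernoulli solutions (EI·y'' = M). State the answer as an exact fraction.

θ(1) = -1/6250 rad

Load 1 — uniform load w=15 kN/m over full span:
  θ_1 = -wx(L-x)(L-2x)/(12EI) = -15·1·(4-1)·(4-2·1)/(12·50000) = -3/20000 rad
Load 2 — applied couple M₀=8 kN·m at a=2 m (b=L-a=2):
  θ_2 = (R_Ax²/2 - M_Ax)/EI  [x≤a] with R_A=3, M_A=2 = (3·1²/2 - 2·1)/50000 = -1/100000 rad
Superposition: θ = Σ θ_i = -1/6250 rad ≈ -0.000160 rad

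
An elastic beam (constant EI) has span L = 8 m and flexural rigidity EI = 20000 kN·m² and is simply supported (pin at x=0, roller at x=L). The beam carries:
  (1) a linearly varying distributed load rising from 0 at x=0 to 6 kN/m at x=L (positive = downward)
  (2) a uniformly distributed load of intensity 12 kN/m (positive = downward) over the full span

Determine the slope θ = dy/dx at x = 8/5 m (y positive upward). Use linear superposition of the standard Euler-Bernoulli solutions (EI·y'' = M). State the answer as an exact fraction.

Load 1 — triangular load w₀=6 kN/m (0→w₀ over full span):
  θ_1 = -w₀(7L⁴-30L²x²+15x⁴)/(360LEI) = -6·(7·8⁴-30·8²·(8/5)²+15·(8/5)⁴)/(360·8·20000) = -2912/1171875 rad
Load 2 — uniform load w=12 kN/m over full span:
  θ_2 = -w(L³-6Lx²+4x³)/(24EI) = -12·(8³-6·8·(8/5)²+4·(8/5)³)/(24·20000) = -792/78125 rad
Superposition: θ = Σ θ_i = -14792/1171875 rad ≈ -0.012623 rad

θ(8/5) = -14792/1171875 rad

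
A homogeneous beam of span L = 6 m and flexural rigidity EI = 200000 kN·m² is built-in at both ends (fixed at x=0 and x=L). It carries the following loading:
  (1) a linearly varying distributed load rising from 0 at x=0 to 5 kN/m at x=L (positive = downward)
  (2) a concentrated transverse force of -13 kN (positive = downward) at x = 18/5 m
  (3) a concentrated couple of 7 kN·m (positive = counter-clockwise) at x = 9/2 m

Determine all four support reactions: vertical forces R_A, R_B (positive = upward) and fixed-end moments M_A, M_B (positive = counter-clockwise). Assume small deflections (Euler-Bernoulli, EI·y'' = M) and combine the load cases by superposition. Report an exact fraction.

R_A = 2473/2000 kN, M_A = 1399/2000 kN·m, R_B = 1527/2000 kN, M_B = 1839/2000 kN·m

Load 1 — triangular load w₀=5 kN/m (0→w₀ over full span):
  R_A = 3w₀L/20 = 3·5·6/20 = 9/2 kN
  M_A = w₀L²/30 = 5·6²/30 = 6 kN·m
  R_B = 7w₀L/20 = 7·5·6/20 = 21/2 kN
  M_B = -w₀L²/20 = -5·6²/20 = -9 kN·m
Load 2 — point force P=-13 kN at a=18/5 m (b=L-a=12/5):
  R_A = Pb²(3a+b)/L³ = (-13)·(12/5)²·(3·(18/5)+(12/5))/6³ = -572/125 kN
  M_A = Pab²/L² = (-13)·(18/5)·(12/5)²/6² = -936/125 kN·m
  R_B = Pa²(a+3b)/L³ = (-13)·(18/5)²·((18/5)+3·(12/5))/6³ = -1053/125 kN
  M_B = -Pa²b/L² = -(-13)·(18/5)²·(12/5)/6² = 1404/125 kN·m
Load 3 — applied couple M₀=7 kN·m at a=9/2 m (b=L-a=3/2):
  R_A = 6M₀ab/L³ = 6·7·(9/2)·(3/2)/6³ = 21/16 kN
  M_A = M₀b(2a-b)/L² = 7·(3/2)·(2·(9/2)-(3/2))/6² = 35/16 kN·m
  R_B = -6M₀ab/L³ = -6·7·(9/2)·(3/2)/6³ = -21/16 kN
  M_B = M₀a(2b-a)/L² = 7·(9/2)·(2·(3/2)-(9/2))/6² = -21/16 kN·m
Superposition: R_A = 2473/2000 kN, M_A = 1399/2000 kN·m, R_B = 1527/2000 kN, M_B = 1839/2000 kN·m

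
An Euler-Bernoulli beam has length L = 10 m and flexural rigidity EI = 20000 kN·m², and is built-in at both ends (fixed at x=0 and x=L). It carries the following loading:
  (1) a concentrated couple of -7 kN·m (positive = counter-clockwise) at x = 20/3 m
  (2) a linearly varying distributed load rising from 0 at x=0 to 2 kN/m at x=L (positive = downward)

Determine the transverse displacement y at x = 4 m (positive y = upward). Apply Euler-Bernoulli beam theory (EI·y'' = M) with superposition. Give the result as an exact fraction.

y(4) = -403/562500 m

Load 1 — applied couple M₀=-7 kN·m at a=20/3 m (b=L-a=10/3):
  y_1 = (R_Ax³/6 - M_Ax²/2)/EI  [x≤a] with R_A=-14/15, M_A=-7/3 = ((-14/15)·4³/6 - (-7/3)·4²/2)/20000 = 49/112500 m
Load 2 — triangular load w₀=2 kN/m (0→w₀ over full span):
  y_2 = -w₀x²(L-x)²(x+2L)/(120LEI) = -2·4²·(10-4)²·(4+2·10)/(120·10·20000) = -18/15625 m
Superposition: y = Σ y_i = -403/562500 m ≈ -0.000716 m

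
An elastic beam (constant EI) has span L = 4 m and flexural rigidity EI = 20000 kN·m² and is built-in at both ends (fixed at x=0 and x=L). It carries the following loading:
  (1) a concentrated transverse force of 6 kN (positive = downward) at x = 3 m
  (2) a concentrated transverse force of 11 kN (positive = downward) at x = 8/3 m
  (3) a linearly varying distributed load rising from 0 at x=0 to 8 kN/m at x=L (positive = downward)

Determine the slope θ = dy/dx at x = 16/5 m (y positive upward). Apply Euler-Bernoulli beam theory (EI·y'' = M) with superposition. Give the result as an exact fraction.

θ(16/5) = 99089/337500000 rad

Load 1 — point force P=6 kN at a=3 m (b=L-a=1):
  θ_1 = Pa²(L-x)(2bL-(3b+a)(L-x))/(2L³EI)  [x>a] = 6·3²·(4-(16/5))·(2·1·4-(3·1+3)·(4-(16/5)))/(2·4³·20000) = 27/500000 rad
Load 2 — point force P=11 kN at a=8/3 m (b=L-a=4/3):
  θ_2 = Pa²(L-x)(2bL-(3b+a)(L-x))/(2L³EI)  [x>a] = 11·(8/3)²·(4-(16/5))·(2·(4/3)·4-(3·(4/3)+(8/3))·(4-(16/5)))/(2·4³·20000) = 11/84375 rad
Load 3 — triangular load w₀=8 kN/m (0→w₀ over full span):
  θ_3 = -w₀(2x(L-x)(L-2x)(x+2L)+x²(L-x)²)/(120LEI) = -8·(2·(16/5)·(4-(16/5))·(4-2·(16/5))·((16/5)+2·4)+(16/5)²·(4-(16/5))²)/(120·4·20000) = 128/1171875 rad
Superposition: θ = Σ θ_i = 99089/337500000 rad ≈ 0.000294 rad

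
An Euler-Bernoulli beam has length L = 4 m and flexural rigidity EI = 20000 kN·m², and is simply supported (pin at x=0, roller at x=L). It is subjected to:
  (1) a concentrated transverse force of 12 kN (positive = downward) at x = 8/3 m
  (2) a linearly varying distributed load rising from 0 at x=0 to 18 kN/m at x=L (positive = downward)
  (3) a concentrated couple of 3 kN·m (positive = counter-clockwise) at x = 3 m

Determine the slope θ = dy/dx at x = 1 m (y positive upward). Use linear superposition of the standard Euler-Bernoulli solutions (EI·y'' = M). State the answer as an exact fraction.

θ(1) = -54689/43200000 rad

Load 1 — point force P=12 kN at a=8/3 m (b=L-a=4/3):
  θ_1 = -Pb(L²-b²-3x²)/(6LEI)  [x≤a] = -12·(4/3)·(4²-(4/3)²-3·1²)/(6·4·20000) = -101/270000 rad
Load 2 — triangular load w₀=18 kN/m (0→w₀ over full span):
  θ_2 = -w₀(7L⁴-30L²x²+15x⁴)/(360LEI) = -18·(7·4⁴-30·4²·1²+15·1⁴)/(360·4·20000) = -1327/1600000 rad
Load 3 — applied couple M₀=3 kN·m at a=3 m (b=L-a=1):
  θ_3 = (M₀x²/(2L)+C₁)/EI  [x≤a] with C₁=M₀(3b²-L²)/(6L)=-13/8 = (3·1²/(2·4)+(-13/8))/20000 = -1/16000 rad
Superposition: θ = Σ θ_i = -54689/43200000 rad ≈ -0.001266 rad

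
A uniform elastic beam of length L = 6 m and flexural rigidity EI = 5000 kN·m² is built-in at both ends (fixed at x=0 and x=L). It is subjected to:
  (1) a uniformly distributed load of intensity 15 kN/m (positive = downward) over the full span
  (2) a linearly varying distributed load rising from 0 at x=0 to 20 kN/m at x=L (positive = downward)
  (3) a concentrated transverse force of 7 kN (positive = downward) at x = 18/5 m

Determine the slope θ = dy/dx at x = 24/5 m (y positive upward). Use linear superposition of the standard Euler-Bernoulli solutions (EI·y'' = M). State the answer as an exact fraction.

θ(24/5) = 75537/7812500 rad

Load 1 — uniform load w=15 kN/m over full span:
  θ_1 = -wx(L-x)(L-2x)/(12EI) = -15·(24/5)·(6-(24/5))·(6-2·(24/5))/(12·5000) = 81/15625 rad
Load 2 — triangular load w₀=20 kN/m (0→w₀ over full span):
  θ_2 = -w₀(2x(L-x)(L-2x)(x+2L)+x²(L-x)²)/(120LEI) = -20·(2·(24/5)·(6-(24/5))·(6-2·(24/5))·((24/5)+2·6)+(24/5)²·(6-(24/5))²)/(120·6·5000) = 288/78125 rad
Load 3 — point force P=7 kN at a=18/5 m (b=L-a=12/5):
  θ_3 = Pa²(L-x)(2bL-(3b+a)(L-x))/(2L³EI)  [x>a] = 7·(18/5)²·(6-(24/5))·(2·(12/5)·6-(3·(12/5)+(18/5))·(6-(24/5)))/(2·6³·5000) = 6237/7812500 rad
Superposition: θ = Σ θ_i = 75537/7812500 rad ≈ 0.009669 rad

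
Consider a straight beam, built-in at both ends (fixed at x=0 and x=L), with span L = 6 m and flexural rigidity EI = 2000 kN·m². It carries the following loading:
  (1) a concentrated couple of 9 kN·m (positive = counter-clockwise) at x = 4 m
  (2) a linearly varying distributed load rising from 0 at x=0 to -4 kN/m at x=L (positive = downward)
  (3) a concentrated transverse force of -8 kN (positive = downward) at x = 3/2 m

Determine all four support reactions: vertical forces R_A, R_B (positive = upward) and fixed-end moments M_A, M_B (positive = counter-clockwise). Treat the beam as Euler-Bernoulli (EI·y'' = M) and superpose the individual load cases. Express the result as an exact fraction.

R_A = -167/20 kN, M_A = -171/20 kN·m, R_B = -233/20 kN, M_B = 189/20 kN·m

Load 1 — applied couple M₀=9 kN·m at a=4 m (b=L-a=2):
  R_A = 6M₀ab/L³ = 6·9·4·2/6³ = 2 kN
  M_A = M₀b(2a-b)/L² = 9·2·(2·4-2)/6² = 3 kN·m
  R_B = -6M₀ab/L³ = -6·9·4·2/6³ = -2 kN
  M_B = M₀a(2b-a)/L² = 9·4·(2·2-4)/6² = 0 kN·m
Load 2 — triangular load w₀=-4 kN/m (0→w₀ over full span):
  R_A = 3w₀L/20 = 3·(-4)·6/20 = -18/5 kN
  M_A = w₀L²/30 = (-4)·6²/30 = -24/5 kN·m
  R_B = 7w₀L/20 = 7·(-4)·6/20 = -42/5 kN
  M_B = -w₀L²/20 = -(-4)·6²/20 = 36/5 kN·m
Load 3 — point force P=-8 kN at a=3/2 m (b=L-a=9/2):
  R_A = Pb²(3a+b)/L³ = (-8)·(9/2)²·(3·(3/2)+(9/2))/6³ = -27/4 kN
  M_A = Pab²/L² = (-8)·(3/2)·(9/2)²/6² = -27/4 kN·m
  R_B = Pa²(a+3b)/L³ = (-8)·(3/2)²·((3/2)+3·(9/2))/6³ = -5/4 kN
  M_B = -Pa²b/L² = -(-8)·(3/2)²·(9/2)/6² = 9/4 kN·m
Superposition: R_A = -167/20 kN, M_A = -171/20 kN·m, R_B = -233/20 kN, M_B = 189/20 kN·m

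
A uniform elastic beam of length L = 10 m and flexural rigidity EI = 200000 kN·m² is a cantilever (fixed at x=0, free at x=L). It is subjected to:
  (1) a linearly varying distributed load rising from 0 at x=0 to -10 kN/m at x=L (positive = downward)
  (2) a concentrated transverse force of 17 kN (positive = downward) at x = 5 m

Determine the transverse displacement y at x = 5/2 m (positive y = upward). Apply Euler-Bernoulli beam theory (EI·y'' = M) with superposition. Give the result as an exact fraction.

Load 1 — triangular load w₀=-10 kN/m (0→w₀ over full span):
  y_1 = (w₀Lx³/12-w₀L²x²/6-w₀x⁵/(120L))/EI = ((-10)·10·(5/2)³/12-(-10)·10²·(5/2)²/6-(-10)·(5/2)⁵/(120·10))/200000 = 1121/245760 m
Load 2 — point force P=17 kN at a=5 m (b=L-a=5):
  y_2 = -Px²(3a-x)/(6EI)  [x≤a] = -17·(5/2)²·(3·5-(5/2))/(6·200000) = -17/15360 m
Superposition: y = Σ y_i = 283/81920 m ≈ 0.003455 m

y(5/2) = 283/81920 m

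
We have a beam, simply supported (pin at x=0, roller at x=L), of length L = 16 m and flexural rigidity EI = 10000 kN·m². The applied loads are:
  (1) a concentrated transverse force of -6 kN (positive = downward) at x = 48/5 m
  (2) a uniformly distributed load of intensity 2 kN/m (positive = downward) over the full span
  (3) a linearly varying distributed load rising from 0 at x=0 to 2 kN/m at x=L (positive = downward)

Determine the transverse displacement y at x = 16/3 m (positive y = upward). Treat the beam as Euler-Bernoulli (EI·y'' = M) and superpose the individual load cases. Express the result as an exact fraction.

Load 1 — point force P=-6 kN at a=48/5 m (b=L-a=32/5):
  y_1 = -Pbx(L²-b²-x²)/(6LEI)  [x≤a] = -(-6)·(32/5)·(16/3)·(16²-(32/5)²-(16/3)²)/(6·16·10000) = 83968/2109375 m
Load 2 — uniform load w=2 kN/m over full span:
  y_2 = -wx(L³-2Lx²+x³)/(24EI) = -2·(16/3)·(16³-2·16·(16/3)²+(16/3)³)/(24·10000) = -22528/151875 m
Load 3 — triangular load w₀=2 kN/m (0→w₀ over full span):
  y_3 = -w₀x(7L⁴-10L²x²+3x⁴)/(360LEI) = -2·(16/3)·(7·16⁴-10·16²·(16/3)²+3·(16/3)⁴)/(360·16·10000) = -32768/455625 m
Superposition: y = Σ y_i = -10276864/56953125 m ≈ -0.180444 m

y(16/3) = -10276864/56953125 m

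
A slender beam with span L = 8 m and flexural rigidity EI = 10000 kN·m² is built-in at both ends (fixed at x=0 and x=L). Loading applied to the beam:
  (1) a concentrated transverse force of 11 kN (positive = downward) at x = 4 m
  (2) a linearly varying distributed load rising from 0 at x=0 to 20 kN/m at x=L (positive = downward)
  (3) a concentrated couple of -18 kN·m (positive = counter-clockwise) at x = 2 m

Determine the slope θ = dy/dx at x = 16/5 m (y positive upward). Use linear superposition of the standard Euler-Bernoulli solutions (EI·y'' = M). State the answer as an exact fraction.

Load 1 — point force P=11 kN at a=4 m (b=L-a=4):
  θ_1 = -Pb²x(2aL-(3a+b)x)/(2L³EI)  [x≤a] = -11·4²·(16/5)·(2·4·8-(3·4+4)·(16/5))/(2·8³·10000) = -11/15625 rad
Load 2 — triangular load w₀=20 kN/m (0→w₀ over full span):
  θ_2 = -w₀(2x(L-x)(L-2x)(x+2L)+x²(L-x)²)/(120LEI) = -20·(2·(16/5)·(8-(16/5))·(8-2·(16/5))·((16/5)+2·8)+(16/5)²·(8-(16/5))²)/(120·8·10000) = -192/78125 rad
Load 3 — applied couple M₀=-18 kN·m at a=2 m (b=L-a=6):
  θ_3 = (R_Ax²/2 - M_Ax - M₀(x-a))/EI  [x>a] with R_A=-81/32, M_A=27/8 = ((-81/32)·(16/5)²/2 - (27/8)·(16/5) - (-18)·((16/5)-2))/10000 = -27/125000 rad
Superposition: θ = Σ θ_i = -2111/625000 rad ≈ -0.003378 rad

θ(16/5) = -2111/625000 rad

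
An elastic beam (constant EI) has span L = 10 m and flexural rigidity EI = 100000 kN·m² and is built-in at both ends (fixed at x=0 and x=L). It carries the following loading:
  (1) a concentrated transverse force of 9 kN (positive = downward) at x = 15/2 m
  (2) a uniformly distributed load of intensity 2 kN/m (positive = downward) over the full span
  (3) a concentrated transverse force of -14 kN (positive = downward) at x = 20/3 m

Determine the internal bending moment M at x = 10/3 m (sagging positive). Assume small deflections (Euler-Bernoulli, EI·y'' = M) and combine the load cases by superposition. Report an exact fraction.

M(10/3) = 11135/2592 kN·m

Load 1 — point force P=9 kN at a=15/2 m (b=L-a=5/2):
  M_1 = Pb²(3a+b)x/L³ - Pab²/L²  [x≤a] = 9·(5/2)²·(3·(15/2)+(5/2))·(10/3)/10³ - 9·(15/2)·(5/2)²/10² = 15/32 kN·m
Load 2 — uniform load w=2 kN/m over full span:
  M_2 = wLx/2 - wL²/12 - wx²/2 = 2·10·(10/3)/2 - 2·10²/12 - 2·(10/3)²/2 = 50/9 kN·m
Load 3 — point force P=-14 kN at a=20/3 m (b=L-a=10/3):
  M_3 = Pb²(3a+b)x/L³ - Pab²/L²  [x≤a] = (-14)·(10/3)²·(3·(20/3)+(10/3))·(10/3)/10³ - (-14)·(20/3)·(10/3)²/10² = -140/81 kN·m
Superposition: M = Σ M_i = 11135/2592 kN·m ≈ 4.295910 kN·m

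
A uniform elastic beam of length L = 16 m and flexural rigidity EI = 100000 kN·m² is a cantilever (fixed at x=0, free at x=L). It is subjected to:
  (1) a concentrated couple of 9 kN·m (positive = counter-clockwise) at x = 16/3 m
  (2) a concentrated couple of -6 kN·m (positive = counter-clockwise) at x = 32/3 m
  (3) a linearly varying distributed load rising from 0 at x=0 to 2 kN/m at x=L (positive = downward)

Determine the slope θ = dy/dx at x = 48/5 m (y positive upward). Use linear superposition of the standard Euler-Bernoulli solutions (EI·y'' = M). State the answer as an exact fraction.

Load 1 — applied couple M₀=9 kN·m at a=16/3 m (b=L-a=32/3):
  θ_1 = M₀a/EI  [x>a] = 9·(16/3)/100000 = 3/6250 rad
Load 2 — applied couple M₀=-6 kN·m at a=32/3 m (b=L-a=16/3):
  θ_2 = M₀x/EI  [x≤a] = (-6)·(48/5)/100000 = -9/15625 rad
Load 3 — triangular load w₀=2 kN/m (0→w₀ over full span):
  θ_3 = (w₀Lx²/4-w₀L²x/3-w₀x⁴/(24L))/EI = (2·16·(48/5)²/4-2·16²·(48/5)/3-2·(48/5)⁴/(24·16))/100000 = -18464/1953125 rad
Superposition: θ = Σ θ_i = -37303/3906250 rad ≈ -0.009550 rad

θ(48/5) = -37303/3906250 rad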